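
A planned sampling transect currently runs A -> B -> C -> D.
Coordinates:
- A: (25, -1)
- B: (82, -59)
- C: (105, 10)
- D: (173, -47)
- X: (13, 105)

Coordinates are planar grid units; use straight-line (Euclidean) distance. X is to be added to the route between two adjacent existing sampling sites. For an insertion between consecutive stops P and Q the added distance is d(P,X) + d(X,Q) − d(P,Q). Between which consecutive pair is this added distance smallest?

Added distance for inserting X between each consecutive pair:
A–B: 203.3
B–C: 237.4
C–D: 264.2
Smallest added distance is 203.3, inserting between A and B.

between A and B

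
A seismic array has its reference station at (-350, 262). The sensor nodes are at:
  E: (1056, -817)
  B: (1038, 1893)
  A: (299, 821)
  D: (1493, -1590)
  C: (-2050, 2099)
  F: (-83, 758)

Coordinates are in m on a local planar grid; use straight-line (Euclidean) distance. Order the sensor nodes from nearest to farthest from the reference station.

Computing each straight-line distance from (-350, 262):
F (-83, 758): 563.3 m
A (299, 821): 856.6 m
E (1056, -817): 1772.3 m
B (1038, 1893): 2141.7 m
C (-2050, 2099): 2502.9 m
D (1493, -1590): 2612.8 m

F, A, E, B, C, D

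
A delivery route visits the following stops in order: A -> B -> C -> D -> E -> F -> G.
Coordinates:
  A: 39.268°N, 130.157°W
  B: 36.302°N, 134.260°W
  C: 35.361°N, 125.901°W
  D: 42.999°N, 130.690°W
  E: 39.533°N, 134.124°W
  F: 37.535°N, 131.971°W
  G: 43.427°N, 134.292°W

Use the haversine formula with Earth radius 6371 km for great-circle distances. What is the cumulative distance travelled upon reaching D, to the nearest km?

2193 km

Leg distances:
A→B: 488.5 km  (cumulative 488.5 km)
B→C: 760.5 km  (cumulative 1249.1 km)
C→D: 943.9 km  (cumulative 2193.0 km)
Cumulative distance at D ≈ 2193 km.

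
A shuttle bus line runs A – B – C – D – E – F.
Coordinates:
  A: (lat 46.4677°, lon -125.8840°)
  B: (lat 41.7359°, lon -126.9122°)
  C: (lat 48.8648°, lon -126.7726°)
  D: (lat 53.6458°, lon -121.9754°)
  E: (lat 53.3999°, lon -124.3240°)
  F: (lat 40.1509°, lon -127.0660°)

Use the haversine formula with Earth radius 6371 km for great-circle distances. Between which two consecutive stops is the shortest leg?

Leg distances:
A→B: 532.5 km
B→C: 792.8 km
C→D: 627.4 km
D→E: 157.6 km
E→F: 1487.7 km
The shortest leg is D–E at 157.6 km.

D–E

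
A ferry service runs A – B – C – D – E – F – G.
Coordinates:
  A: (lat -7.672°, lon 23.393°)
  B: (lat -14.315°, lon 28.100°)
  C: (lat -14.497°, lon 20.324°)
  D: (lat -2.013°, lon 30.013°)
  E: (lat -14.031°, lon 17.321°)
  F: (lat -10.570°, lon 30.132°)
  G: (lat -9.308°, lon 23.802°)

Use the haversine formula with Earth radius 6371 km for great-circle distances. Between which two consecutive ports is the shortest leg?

F–G

Leg distances:
A→B: 899.6 km
B→C: 837.7 km
C→D: 1749.0 km
D→E: 1931.6 km
E→F: 1443.7 km
F→G: 707.3 km
The shortest leg is F–G at 707.3 km.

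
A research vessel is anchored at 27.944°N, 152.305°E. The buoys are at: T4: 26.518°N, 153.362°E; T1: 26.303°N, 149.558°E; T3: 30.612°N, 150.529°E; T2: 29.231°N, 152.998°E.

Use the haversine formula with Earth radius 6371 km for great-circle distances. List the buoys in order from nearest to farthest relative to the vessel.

Distance from the vessel at 27.944°N, 152.305°E to each:
T2 29.231°N, 152.998°E: 158.3 km
T4 26.518°N, 153.362°E: 189.9 km
T1 26.303°N, 149.558°E: 327.4 km
T3 30.612°N, 150.529°E: 343.0 km

T2, T4, T1, T3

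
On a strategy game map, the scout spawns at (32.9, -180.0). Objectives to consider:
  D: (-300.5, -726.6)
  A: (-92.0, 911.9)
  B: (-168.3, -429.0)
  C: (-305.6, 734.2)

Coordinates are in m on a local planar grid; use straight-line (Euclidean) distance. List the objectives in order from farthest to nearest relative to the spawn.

Distance from the spawn at (32.9, -180.0) to each:
A (-92.0, 911.9): 1099.0 m
C (-305.6, 734.2): 974.9 m
D (-300.5, -726.6): 640.3 m
B (-168.3, -429.0): 320.1 m

A, C, D, B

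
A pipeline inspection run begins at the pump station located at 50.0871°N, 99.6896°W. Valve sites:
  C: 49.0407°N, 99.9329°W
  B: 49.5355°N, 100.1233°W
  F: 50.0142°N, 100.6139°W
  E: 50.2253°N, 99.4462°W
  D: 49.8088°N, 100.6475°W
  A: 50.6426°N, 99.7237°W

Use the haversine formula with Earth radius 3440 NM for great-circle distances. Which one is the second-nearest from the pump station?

A

Distances from the pump station (50.0871°N, 99.6896°W):
E: 12.5 NM
A: 33.4 NM
F: 35.9 NM
B: 37.1 NM
D: 40.6 NM
C: 63.5 NM
The second-nearest is A at 33.4 NM.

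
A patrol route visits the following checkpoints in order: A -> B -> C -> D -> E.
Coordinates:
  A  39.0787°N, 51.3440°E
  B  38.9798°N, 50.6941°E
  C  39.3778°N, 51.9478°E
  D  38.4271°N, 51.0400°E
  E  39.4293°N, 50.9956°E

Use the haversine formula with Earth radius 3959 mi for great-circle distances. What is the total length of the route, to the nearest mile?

259 mi

Leg distances:
A→B: 35.5 mi  (cumulative 35.5 mi)
B→C: 72.6 mi  (cumulative 108.1 mi)
C→D: 81.8 mi  (cumulative 190.0 mi)
D→E: 69.3 mi  (cumulative 259.2 mi)
Total route length ≈ 259 mi.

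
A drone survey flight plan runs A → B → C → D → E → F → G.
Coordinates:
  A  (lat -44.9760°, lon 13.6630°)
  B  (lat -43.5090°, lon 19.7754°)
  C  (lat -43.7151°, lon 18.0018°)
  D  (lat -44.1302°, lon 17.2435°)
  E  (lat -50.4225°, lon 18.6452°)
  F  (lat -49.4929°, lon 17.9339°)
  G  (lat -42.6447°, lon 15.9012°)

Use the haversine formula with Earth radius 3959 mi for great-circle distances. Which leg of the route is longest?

F–G

Leg distances:
A→B: 319.0 mi
B→C: 89.9 mi
C→D: 47.4 mi
D→E: 439.7 mi
E→F: 71.6 mi
F→G: 483.1 mi
The longest leg is F–G at 483.1 mi.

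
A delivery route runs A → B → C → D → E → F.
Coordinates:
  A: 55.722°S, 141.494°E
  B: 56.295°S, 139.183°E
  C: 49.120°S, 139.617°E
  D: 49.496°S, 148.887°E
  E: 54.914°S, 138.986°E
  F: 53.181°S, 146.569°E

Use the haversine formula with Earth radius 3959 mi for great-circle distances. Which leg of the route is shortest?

A–B

Leg distances:
A→B: 97.7 mi
B→C: 496.1 mi
C→D: 418.2 mi
D→E: 561.1 mi
E→F: 329.9 mi
The shortest leg is A–B at 97.7 mi.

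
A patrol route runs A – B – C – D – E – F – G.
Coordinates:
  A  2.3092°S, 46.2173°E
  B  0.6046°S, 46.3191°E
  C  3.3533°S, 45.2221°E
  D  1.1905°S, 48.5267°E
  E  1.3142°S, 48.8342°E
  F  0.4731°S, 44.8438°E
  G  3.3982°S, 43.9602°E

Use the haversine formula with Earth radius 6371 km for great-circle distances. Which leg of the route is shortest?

Leg distances:
A→B: 189.9 km
B→C: 329.1 km
C→D: 438.9 km
D→E: 36.8 km
E→F: 453.4 km
F→G: 339.8 km
The shortest leg is D–E at 36.8 km.

D–E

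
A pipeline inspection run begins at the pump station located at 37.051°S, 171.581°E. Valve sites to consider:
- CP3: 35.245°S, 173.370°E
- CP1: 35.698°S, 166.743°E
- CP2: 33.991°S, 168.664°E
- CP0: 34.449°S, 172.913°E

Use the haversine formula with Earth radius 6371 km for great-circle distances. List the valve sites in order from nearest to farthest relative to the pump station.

CP3, CP0, CP2, CP1

Distances from the pump station:
CP3 35.245°S, 173.370°E: 257.1 km
CP0 34.449°S, 172.913°E: 313.3 km
CP2 33.991°S, 168.664°E: 430.6 km
CP1 35.698°S, 166.743°E: 458.5 km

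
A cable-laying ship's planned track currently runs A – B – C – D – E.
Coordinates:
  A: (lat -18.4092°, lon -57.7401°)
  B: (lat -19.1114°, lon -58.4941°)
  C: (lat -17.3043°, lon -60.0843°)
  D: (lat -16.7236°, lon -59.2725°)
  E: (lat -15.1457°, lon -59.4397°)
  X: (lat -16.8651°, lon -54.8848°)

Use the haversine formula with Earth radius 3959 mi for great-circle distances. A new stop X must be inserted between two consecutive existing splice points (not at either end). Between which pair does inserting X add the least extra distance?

between A and B

Added distance for inserting X between each consecutive pair:
A–B: 430.4 mi
B–C: 465.5 mi
C–D: 568.2 mi
D–E: 505.8 mi
Smallest added distance is 430.4 mi, inserting between A and B.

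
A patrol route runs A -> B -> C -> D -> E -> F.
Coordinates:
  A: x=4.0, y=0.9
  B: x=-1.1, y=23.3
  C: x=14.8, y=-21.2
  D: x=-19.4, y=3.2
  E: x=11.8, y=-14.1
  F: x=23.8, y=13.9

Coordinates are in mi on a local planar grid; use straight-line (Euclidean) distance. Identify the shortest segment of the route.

A–B

Leg distances:
A→B: 23.0 mi
B→C: 47.3 mi
C→D: 42.0 mi
D→E: 35.7 mi
E→F: 30.5 mi
The shortest leg is A–B at 23.0 mi.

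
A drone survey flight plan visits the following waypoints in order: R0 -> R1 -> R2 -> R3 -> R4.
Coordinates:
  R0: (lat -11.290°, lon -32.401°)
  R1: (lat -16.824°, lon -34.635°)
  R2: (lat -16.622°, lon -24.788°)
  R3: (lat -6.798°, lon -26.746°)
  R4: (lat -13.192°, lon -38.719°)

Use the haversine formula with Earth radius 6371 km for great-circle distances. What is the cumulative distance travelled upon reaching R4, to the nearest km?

4313 km

Leg distances:
R0→R1: 660.8 km  (cumulative 660.8 km)
R1→R2: 1048.8 km  (cumulative 1709.6 km)
R2→R3: 1112.9 km  (cumulative 2822.5 km)
R3→R4: 1490.8 km  (cumulative 4313.3 km)
Cumulative distance at R4 ≈ 4313 km.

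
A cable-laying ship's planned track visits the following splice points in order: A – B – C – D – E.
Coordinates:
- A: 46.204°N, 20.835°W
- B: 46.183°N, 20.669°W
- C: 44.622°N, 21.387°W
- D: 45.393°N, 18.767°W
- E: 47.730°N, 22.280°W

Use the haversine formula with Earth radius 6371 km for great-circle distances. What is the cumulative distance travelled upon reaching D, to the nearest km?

Leg distances:
A→B: 13.0 km  (cumulative 13.0 km)
B→C: 182.4 km  (cumulative 195.4 km)
C→D: 223.1 km  (cumulative 418.5 km)
Cumulative distance at D ≈ 418 km.

418 km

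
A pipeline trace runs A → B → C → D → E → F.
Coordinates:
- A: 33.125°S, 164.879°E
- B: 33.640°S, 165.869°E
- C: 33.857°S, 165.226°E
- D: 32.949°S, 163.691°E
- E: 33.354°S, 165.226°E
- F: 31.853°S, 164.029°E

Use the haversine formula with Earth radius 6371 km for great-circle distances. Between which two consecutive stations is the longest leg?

Leg distances:
A→B: 108.3 km
B→C: 64.2 km
C→D: 174.6 km
D→E: 149.8 km
E→F: 201.1 km
The longest leg is E–F at 201.1 km.

E–F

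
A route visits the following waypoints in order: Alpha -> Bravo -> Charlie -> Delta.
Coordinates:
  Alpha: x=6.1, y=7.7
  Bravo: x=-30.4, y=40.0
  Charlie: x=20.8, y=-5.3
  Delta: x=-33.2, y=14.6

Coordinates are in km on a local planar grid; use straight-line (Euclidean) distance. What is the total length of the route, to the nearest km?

175 km

Leg distances:
Alpha→Bravo: 48.7 km  (cumulative 48.7 km)
Bravo→Charlie: 68.4 km  (cumulative 117.1 km)
Charlie→Delta: 57.6 km  (cumulative 174.7 km)
Total route length ≈ 175 km.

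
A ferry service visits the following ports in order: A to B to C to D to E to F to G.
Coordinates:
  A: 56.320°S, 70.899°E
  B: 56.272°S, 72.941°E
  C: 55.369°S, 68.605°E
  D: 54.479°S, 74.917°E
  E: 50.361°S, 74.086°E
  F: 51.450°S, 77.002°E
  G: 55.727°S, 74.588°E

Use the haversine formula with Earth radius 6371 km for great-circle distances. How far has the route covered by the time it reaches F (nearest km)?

1529 km

Leg distances:
A→B: 126.1 km  (cumulative 126.1 km)
B→C: 288.8 km  (cumulative 414.9 km)
C→D: 415.1 km  (cumulative 830.1 km)
D→E: 461.3 km  (cumulative 1291.4 km)
E→F: 237.6 km  (cumulative 1529.0 km)
Cumulative distance at F ≈ 1529 km.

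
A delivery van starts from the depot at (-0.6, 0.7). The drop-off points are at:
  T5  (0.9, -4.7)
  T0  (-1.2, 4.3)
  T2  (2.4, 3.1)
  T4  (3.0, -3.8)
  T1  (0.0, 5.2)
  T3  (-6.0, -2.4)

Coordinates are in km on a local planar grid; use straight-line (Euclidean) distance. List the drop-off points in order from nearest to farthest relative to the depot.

Distance from the depot at (-0.6, 0.7) to each:
T0 (-1.2, 4.3): 3.6 km
T2 (2.4, 3.1): 3.8 km
T1 (0.0, 5.2): 4.5 km
T5 (0.9, -4.7): 5.6 km
T4 (3.0, -3.8): 5.8 km
T3 (-6.0, -2.4): 6.2 km

T0, T2, T1, T5, T4, T3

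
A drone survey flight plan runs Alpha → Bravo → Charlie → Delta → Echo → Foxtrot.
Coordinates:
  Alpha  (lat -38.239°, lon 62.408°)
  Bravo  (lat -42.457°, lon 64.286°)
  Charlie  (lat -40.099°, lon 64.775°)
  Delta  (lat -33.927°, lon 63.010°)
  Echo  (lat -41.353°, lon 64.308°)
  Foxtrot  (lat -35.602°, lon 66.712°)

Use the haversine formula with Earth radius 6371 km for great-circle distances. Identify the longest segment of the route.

Leg distances:
Alpha→Bravo: 495.2 km
Bravo→Charlie: 265.4 km
Charlie→Delta: 703.9 km
Delta→Echo: 833.6 km
Echo→Foxtrot: 672.8 km
The longest leg is Delta–Echo at 833.6 km.

Delta–Echo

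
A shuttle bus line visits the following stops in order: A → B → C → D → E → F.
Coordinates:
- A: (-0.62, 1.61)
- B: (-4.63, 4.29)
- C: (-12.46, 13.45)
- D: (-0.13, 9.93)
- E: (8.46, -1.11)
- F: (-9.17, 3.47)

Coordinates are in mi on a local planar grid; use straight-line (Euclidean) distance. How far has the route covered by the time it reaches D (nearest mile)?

Leg distances:
A→B: 4.8 mi  (cumulative 4.8 mi)
B→C: 12.1 mi  (cumulative 16.9 mi)
C→D: 12.8 mi  (cumulative 29.7 mi)
Cumulative distance at D ≈ 30 mi.

30 mi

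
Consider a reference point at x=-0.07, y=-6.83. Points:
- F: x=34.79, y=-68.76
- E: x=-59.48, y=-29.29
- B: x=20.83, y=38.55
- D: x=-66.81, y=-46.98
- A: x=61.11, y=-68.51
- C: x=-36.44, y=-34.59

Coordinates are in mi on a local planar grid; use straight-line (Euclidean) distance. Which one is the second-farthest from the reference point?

Distance to each, sorted:
A: 86.9 mi
D: 77.9 mi
F: 71.1 mi
E: 63.5 mi
B: 50.0 mi
C: 45.8 mi
The second-farthest is D at 77.9 mi.

D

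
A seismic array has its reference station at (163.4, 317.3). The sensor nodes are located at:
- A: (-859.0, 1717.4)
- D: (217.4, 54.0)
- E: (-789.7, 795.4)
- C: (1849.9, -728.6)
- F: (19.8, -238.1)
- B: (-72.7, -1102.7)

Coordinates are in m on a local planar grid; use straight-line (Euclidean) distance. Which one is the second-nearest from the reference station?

Distances from the reference station ((163.4, 317.3)):
D: 268.8 m
F: 573.7 m
E: 1066.3 m
B: 1439.5 m
A: 1733.7 m
C: 1984.5 m
The second-nearest is F at 573.7 m.

F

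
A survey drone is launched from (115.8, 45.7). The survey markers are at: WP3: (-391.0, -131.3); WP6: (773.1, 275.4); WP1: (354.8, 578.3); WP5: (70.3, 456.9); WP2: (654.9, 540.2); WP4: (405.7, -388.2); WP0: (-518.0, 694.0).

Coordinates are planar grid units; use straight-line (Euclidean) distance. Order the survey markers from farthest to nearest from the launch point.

WP0, WP2, WP6, WP1, WP3, WP4, WP5

Computing each straight-line distance from (115.8, 45.7):
WP0 (-518.0, 694.0): 906.6
WP2 (654.9, 540.2): 731.5
WP6 (773.1, 275.4): 696.3
WP1 (354.8, 578.3): 583.8
WP3 (-391.0, -131.3): 536.8
WP4 (405.7, -388.2): 521.8
WP5 (70.3, 456.9): 413.7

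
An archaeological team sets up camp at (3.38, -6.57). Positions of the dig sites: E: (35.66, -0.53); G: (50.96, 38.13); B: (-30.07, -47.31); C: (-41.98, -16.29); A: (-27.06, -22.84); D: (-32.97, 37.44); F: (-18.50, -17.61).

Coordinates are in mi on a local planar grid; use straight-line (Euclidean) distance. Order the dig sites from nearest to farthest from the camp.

F, E, A, C, B, D, G

Distance from the camp at (3.38, -6.57) to each:
F (-18.50, -17.61): 24.5 mi
E (35.66, -0.53): 32.8 mi
A (-27.06, -22.84): 34.5 mi
C (-41.98, -16.29): 46.4 mi
B (-30.07, -47.31): 52.7 mi
D (-32.97, 37.44): 57.1 mi
G (50.96, 38.13): 65.3 mi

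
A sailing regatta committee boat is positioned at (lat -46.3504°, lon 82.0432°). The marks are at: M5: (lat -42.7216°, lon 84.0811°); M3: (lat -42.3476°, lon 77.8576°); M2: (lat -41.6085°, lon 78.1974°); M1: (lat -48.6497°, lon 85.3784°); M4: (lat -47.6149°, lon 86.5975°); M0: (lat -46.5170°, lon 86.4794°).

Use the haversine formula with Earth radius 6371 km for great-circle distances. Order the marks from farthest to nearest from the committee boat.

Distances from the committee boat:
M2 (lat -41.6085°, lon 78.1974°): 610.3 km
M3 (lat -42.3476°, lon 77.8576°): 555.6 km
M5 (lat -42.7216°, lon 84.0811°): 434.6 km
M4 (lat -47.6149°, lon 86.5975°): 372.9 km
M1 (lat -48.6497°, lon 85.3784°): 357.9 km
M0 (lat -46.5170°, lon 86.4794°): 340.4 km

M2, M3, M5, M4, M1, M0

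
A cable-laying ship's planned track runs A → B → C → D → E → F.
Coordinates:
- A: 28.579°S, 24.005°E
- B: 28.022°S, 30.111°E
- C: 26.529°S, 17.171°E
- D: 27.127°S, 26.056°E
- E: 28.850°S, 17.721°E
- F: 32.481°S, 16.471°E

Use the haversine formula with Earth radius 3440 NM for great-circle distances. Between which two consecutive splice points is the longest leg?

Leg distances:
A→B: 324.5 NM
B→C: 696.0 NM
C→D: 477.3 NM
D→E: 453.7 NM
E→F: 227.4 NM
The longest leg is B–C at 696.0 NM.

B–C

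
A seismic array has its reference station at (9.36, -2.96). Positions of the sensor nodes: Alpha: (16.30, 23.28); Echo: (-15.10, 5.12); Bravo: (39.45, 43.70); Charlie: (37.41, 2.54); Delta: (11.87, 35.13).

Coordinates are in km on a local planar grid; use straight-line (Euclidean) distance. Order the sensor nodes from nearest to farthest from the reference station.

Distance from the reference station at (9.36, -2.96) to each:
Echo (-15.10, 5.12): 25.8 km
Alpha (16.30, 23.28): 27.1 km
Charlie (37.41, 2.54): 28.6 km
Delta (11.87, 35.13): 38.2 km
Bravo (39.45, 43.70): 55.5 km

Echo, Alpha, Charlie, Delta, Bravo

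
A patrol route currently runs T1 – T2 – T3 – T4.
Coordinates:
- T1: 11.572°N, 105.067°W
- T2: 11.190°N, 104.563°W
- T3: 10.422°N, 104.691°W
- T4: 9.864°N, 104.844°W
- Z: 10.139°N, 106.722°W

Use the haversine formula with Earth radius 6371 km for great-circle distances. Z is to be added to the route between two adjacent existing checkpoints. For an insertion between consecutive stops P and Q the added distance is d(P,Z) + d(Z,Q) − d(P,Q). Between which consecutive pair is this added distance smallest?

Added distance for inserting Z between each consecutive pair:
T1–T2: 434.8 km
T2–T3: 401.2 km
T3–T4: 368.1 km
Smallest added distance is 368.1 km, inserting between T3 and T4.

between T3 and T4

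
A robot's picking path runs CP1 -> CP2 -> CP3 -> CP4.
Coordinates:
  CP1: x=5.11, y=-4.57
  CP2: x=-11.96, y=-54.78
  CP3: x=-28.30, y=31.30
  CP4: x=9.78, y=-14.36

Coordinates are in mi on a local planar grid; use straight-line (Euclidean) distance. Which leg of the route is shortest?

CP1–CP2

Leg distances:
CP1→CP2: 53.0 mi
CP2→CP3: 87.6 mi
CP3→CP4: 59.5 mi
The shortest leg is CP1–CP2 at 53.0 mi.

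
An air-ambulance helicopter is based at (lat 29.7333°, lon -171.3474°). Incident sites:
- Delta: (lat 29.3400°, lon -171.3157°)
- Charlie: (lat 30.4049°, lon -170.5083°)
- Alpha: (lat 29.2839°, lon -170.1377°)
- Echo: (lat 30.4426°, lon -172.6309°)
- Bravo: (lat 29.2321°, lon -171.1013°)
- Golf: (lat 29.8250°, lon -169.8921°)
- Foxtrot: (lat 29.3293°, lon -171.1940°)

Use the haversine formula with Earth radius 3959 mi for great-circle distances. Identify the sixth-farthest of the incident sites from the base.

Foxtrot

Distances from the base ((lat 29.7333°, lon -171.3474°)):
Echo: 91.1 mi
Golf: 87.5 mi
Alpha: 79.1 mi
Charlie: 68.3 mi
Bravo: 37.7 mi
Foxtrot: 29.4 mi
Delta: 27.2 mi
The sixth-farthest is Foxtrot at 29.4 mi.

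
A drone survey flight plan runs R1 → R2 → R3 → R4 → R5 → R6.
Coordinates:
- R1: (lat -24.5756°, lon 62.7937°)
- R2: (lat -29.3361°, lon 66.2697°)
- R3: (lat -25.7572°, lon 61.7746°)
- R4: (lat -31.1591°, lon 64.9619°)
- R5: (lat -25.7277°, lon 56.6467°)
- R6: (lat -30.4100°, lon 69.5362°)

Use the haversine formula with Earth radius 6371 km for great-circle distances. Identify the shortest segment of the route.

R2–R3

Leg distances:
R1→R2: 631.5 km
R2→R3: 595.5 km
R3→R4: 676.6 km
R4→R5: 1012.2 km
R5→R6: 1366.5 km
The shortest leg is R2–R3 at 595.5 km.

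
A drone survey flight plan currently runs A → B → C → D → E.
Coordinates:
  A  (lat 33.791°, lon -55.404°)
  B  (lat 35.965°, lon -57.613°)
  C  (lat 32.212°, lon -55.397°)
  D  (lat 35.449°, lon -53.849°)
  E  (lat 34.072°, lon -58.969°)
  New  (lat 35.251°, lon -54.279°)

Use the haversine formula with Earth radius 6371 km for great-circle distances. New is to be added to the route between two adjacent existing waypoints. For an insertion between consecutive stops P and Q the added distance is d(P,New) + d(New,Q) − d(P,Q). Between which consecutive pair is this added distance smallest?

between D and E

Added distance for inserting New between each consecutive pair:
A–B: 189.3 km
B–C: 200.5 km
C–D: 10.9 km
D–E: 1.2 km
Smallest added distance is 1.2 km, inserting between D and E.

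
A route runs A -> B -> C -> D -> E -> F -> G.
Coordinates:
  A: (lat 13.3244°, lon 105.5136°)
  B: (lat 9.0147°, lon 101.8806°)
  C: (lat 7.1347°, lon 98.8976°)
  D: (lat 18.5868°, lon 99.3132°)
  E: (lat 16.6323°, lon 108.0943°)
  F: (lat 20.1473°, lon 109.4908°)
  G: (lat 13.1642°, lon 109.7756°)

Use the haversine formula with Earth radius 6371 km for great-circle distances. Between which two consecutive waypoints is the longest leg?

Leg distances:
A→B: 621.8 km
B→C: 389.3 km
C→D: 1274.2 km
D→E: 955.6 km
E→F: 417.7 km
F→G: 777.1 km
The longest leg is C–D at 1274.2 km.

C–D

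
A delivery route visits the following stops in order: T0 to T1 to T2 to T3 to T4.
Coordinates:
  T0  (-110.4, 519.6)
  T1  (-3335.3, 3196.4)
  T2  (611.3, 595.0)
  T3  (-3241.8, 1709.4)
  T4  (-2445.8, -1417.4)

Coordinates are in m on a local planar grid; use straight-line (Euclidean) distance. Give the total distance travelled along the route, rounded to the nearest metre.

16155 m

Leg distances:
T0→T1: 4191.1 m  (cumulative 4191.1 m)
T1→T2: 4726.8 m  (cumulative 8917.9 m)
T2→T3: 4011.0 m  (cumulative 12928.9 m)
T3→T4: 3226.5 m  (cumulative 16155.5 m)
Total route length ≈ 16155 m.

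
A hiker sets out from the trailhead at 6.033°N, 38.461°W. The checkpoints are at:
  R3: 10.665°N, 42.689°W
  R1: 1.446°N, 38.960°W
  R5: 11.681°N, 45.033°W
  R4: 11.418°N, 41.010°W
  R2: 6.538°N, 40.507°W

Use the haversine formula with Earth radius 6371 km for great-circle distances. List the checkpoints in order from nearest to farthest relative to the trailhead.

Distances from the trailhead:
R2 6.538°N, 40.507°W: 233.0 km
R1 1.446°N, 38.960°W: 513.0 km
R4 11.418°N, 41.010°W: 661.0 km
R3 10.665°N, 42.689°W: 693.9 km
R5 11.681°N, 45.033°W: 956.7 km

R2, R1, R4, R3, R5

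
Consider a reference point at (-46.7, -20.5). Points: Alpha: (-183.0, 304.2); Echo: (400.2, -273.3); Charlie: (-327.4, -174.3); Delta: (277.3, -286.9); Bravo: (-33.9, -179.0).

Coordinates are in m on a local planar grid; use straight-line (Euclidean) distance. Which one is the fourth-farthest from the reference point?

Charlie

Distances from the reference point ((-46.7, -20.5)):
Echo: 513.4 m
Delta: 419.5 m
Alpha: 352.1 m
Charlie: 320.1 m
Bravo: 159.0 m
The fourth-farthest is Charlie at 320.1 m.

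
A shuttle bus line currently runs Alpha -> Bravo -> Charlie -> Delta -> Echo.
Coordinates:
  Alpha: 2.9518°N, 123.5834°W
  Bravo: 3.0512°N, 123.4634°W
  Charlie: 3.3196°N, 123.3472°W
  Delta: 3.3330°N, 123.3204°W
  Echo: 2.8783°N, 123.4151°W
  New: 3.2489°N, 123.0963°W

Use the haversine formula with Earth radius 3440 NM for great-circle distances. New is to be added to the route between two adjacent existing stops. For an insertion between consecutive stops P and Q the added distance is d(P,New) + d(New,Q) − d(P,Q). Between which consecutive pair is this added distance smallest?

Added distance for inserting New between each consecutive pair:
Alpha–Bravo: 49.9 NM
Bravo–Charlie: 23.1 NM
Charlie–Delta: 28.2 NM
Delta–Echo: 15.8 NM
Smallest added distance is 15.8 NM, inserting between Delta and Echo.

between Delta and Echo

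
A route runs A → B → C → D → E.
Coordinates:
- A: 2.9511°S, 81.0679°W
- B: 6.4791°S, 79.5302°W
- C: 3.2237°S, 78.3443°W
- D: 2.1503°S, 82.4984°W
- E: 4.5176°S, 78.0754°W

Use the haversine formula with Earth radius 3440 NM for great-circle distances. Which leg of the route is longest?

Leg distances:
A→B: 230.9 NM
B→C: 207.9 NM
C→D: 257.3 NM
D→E: 300.8 NM
The longest leg is D–E at 300.8 NM.

D–E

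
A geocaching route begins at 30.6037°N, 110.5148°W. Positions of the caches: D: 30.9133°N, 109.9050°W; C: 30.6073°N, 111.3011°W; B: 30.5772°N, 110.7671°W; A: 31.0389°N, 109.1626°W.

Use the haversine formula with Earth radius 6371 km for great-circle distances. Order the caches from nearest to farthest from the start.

Distances from the start:
B 30.5772°N, 110.7671°W: 24.3 km
D 30.9133°N, 109.9050°W: 67.7 km
C 30.6073°N, 111.3011°W: 75.3 km
A 31.0389°N, 109.1626°W: 137.9 km

B, D, C, A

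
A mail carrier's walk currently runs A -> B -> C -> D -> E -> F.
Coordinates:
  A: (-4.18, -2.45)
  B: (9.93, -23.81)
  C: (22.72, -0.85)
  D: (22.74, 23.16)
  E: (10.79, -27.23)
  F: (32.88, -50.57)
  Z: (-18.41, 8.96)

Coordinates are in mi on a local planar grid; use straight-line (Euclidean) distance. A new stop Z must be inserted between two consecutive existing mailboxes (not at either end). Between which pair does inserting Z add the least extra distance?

Added distance for inserting Z between each consecutive pair:
A–B: 36.0 mi
B–C: 59.3 mi
C–D: 61.8 mi
D–E: 38.2 mi
E–F: 92.9 mi
Smallest added distance is 36.0 mi, inserting between A and B.

between A and B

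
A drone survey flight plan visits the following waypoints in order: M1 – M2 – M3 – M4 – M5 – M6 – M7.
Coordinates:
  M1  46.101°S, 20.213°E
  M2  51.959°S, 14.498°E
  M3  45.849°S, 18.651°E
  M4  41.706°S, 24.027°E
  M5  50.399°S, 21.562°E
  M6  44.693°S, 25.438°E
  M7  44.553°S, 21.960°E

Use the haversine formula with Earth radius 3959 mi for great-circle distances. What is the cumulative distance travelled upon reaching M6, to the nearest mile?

2380 mi

Leg distances:
M1→M2: 480.2 mi  (cumulative 480.2 mi)
M2→M3: 462.2 mi  (cumulative 942.4 mi)
M3→M4: 392.1 mi  (cumulative 1334.5 mi)
M4→M5: 612.1 mi  (cumulative 1946.6 mi)
M5→M6: 433.6 mi  (cumulative 2380.2 mi)
Cumulative distance at M6 ≈ 2380 mi.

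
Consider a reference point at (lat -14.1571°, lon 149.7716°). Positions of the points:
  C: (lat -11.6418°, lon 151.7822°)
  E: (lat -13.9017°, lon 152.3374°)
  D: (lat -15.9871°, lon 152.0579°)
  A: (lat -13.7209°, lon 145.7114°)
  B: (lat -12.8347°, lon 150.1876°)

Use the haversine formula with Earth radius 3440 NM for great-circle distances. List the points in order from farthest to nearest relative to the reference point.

Distance from the reference point at (lat -14.1571°, lon 149.7716°) to each:
A (lat -13.7209°, lon 145.7114°): 238.0 NM
C (lat -11.6418°, lon 151.7822°): 191.4 NM
D (lat -15.9871°, lon 152.0579°): 172.2 NM
E (lat -13.9017°, lon 152.3374°): 150.2 NM
B (lat -12.8347°, lon 150.1876°): 83.0 NM

A, C, D, E, B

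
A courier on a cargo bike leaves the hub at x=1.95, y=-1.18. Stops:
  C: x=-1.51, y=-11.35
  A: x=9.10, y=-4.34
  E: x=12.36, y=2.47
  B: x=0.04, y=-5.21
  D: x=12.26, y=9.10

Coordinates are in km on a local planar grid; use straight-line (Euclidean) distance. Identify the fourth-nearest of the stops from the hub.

E

Distances from the hub (x=1.95, y=-1.18):
B: 4.5 km
A: 7.8 km
C: 10.7 km
E: 11.0 km
D: 14.6 km
The fourth-nearest is E at 11.0 km.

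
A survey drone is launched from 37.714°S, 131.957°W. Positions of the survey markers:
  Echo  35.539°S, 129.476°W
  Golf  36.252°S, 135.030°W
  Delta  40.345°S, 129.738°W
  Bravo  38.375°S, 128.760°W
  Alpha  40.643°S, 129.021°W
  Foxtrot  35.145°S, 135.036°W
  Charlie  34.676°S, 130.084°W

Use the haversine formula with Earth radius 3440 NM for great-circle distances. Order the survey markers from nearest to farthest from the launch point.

Distance from the launch point at 37.714°S, 131.957°W to each:
Bravo 38.375°S, 128.760°W: 156.3 NM
Golf 36.252°S, 135.030°W: 171.5 NM
Echo 35.539°S, 129.476°W: 177.0 NM
Delta 40.345°S, 129.738°W: 188.8 NM
Charlie 34.676°S, 130.084°W: 203.7 NM
Foxtrot 35.145°S, 135.036°W: 214.2 NM
Alpha 40.643°S, 129.021°W: 222.7 NM

Bravo, Golf, Echo, Delta, Charlie, Foxtrot, Alpha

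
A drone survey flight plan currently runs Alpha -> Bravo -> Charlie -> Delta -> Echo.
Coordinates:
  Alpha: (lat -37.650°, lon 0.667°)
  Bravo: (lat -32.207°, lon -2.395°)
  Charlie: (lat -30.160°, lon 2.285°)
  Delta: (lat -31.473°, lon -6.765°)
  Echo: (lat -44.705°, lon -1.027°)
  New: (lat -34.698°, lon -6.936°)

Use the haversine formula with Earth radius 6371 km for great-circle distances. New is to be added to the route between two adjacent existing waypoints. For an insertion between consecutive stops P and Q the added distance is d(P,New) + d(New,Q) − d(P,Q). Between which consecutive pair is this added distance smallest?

Added distance for inserting New between each consecutive pair:
Alpha–Bravo: 594.6 km
Bravo–Charlie: 1005.3 km
Charlie–Delta: 483.9 km
Delta–Echo: 26.7 km
Smallest added distance is 26.7 km, inserting between Delta and Echo.

between Delta and Echo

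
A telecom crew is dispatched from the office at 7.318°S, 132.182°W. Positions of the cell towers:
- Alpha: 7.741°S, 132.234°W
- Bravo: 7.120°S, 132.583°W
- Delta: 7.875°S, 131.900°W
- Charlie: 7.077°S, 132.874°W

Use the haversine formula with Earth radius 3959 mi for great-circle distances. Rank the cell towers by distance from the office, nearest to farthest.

Alpha, Bravo, Delta, Charlie

Distances from the office:
Alpha 7.741°S, 132.234°W: 29.4 mi
Bravo 7.120°S, 132.583°W: 30.7 mi
Delta 7.875°S, 131.900°W: 43.1 mi
Charlie 7.077°S, 132.874°W: 50.3 mi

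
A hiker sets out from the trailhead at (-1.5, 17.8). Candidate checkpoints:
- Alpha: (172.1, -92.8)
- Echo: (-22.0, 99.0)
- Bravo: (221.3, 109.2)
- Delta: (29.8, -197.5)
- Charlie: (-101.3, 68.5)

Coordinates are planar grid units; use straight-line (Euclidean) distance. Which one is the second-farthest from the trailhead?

Delta

Distance to each, sorted:
Bravo: 240.8
Delta: 217.6
Alpha: 205.8
Charlie: 111.9
Echo: 83.7
The second-farthest is Delta at 217.6.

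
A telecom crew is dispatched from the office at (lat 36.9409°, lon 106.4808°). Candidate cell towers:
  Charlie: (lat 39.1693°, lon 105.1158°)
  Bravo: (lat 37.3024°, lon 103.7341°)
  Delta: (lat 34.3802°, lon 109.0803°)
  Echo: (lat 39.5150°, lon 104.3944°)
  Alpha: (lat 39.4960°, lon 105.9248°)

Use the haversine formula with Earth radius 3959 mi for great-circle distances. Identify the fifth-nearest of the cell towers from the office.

Delta

Distance to each, sorted:
Bravo: 153.4 mi
Charlie: 170.9 mi
Alpha: 179.1 mi
Echo: 210.8 mi
Delta: 229.3 mi
The fifth-nearest is Delta at 229.3 mi.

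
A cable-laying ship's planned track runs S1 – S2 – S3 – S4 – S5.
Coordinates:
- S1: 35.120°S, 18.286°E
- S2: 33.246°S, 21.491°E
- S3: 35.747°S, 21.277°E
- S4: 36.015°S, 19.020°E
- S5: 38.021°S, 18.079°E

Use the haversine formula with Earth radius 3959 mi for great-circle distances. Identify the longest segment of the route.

S1–S2

Leg distances:
S1→S2: 224.3 mi
S2→S3: 173.2 mi
S3→S4: 127.7 mi
S4→S5: 148.0 mi
The longest leg is S1–S2 at 224.3 mi.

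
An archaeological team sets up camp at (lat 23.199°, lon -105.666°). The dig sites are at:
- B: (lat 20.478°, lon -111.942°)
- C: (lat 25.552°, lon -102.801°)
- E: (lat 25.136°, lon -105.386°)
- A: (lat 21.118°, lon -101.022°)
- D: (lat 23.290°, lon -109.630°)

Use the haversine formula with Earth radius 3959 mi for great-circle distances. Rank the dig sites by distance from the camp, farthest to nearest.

Computing each great-circle distance from (lat 23.199°, lon -105.666°):
B (lat 20.478°, lon -111.942°): 444.2 mi
A (lat 21.118°, lon -101.022°): 330.1 mi
D (lat 23.290°, lon -109.630°): 251.7 mi
C (lat 25.552°, lon -102.801°): 242.8 mi
E (lat 25.136°, lon -105.386°): 135.0 mi

B, A, D, C, E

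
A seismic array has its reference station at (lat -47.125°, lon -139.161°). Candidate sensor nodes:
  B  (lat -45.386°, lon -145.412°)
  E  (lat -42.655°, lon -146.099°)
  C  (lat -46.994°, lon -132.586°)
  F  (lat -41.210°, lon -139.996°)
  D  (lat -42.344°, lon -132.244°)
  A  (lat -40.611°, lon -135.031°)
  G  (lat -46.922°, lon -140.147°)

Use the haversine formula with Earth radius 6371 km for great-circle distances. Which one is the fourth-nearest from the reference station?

F

Distance to each, sorted:
G: 78.1 km
C: 498.1 km
B: 517.9 km
F: 661.1 km
E: 738.2 km
D: 761.8 km
A: 796.1 km
The fourth-nearest is F at 661.1 km.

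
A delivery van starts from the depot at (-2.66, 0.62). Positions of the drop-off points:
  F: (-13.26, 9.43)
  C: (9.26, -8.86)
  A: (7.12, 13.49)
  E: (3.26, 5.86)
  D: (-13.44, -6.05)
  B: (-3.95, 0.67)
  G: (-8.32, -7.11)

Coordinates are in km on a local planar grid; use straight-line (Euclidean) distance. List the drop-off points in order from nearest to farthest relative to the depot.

B, E, G, D, F, C, A

Distance from the depot at (-2.66, 0.62) to each:
B (-3.95, 0.67): 1.3 km
E (3.26, 5.86): 7.9 km
G (-8.32, -7.11): 9.6 km
D (-13.44, -6.05): 12.7 km
F (-13.26, 9.43): 13.8 km
C (9.26, -8.86): 15.2 km
A (7.12, 13.49): 16.2 km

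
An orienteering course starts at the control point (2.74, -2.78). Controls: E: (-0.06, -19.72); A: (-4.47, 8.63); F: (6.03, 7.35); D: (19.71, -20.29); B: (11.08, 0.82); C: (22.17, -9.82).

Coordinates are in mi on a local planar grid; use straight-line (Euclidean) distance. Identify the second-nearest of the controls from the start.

Distances from the start ((2.74, -2.78)):
B: 9.1 mi
F: 10.7 mi
A: 13.5 mi
E: 17.2 mi
C: 20.7 mi
D: 24.4 mi
The second-nearest is F at 10.7 mi.

F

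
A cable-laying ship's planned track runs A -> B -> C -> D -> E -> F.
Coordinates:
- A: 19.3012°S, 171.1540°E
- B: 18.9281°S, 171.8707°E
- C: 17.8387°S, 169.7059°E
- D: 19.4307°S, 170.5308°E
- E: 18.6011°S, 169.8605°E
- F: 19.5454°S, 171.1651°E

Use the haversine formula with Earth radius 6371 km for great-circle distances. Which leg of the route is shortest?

A–B

Leg distances:
A→B: 86.0 km
B→C: 258.6 km
C→D: 197.2 km
D→E: 116.1 km
E→F: 172.7 km
The shortest leg is A–B at 86.0 km.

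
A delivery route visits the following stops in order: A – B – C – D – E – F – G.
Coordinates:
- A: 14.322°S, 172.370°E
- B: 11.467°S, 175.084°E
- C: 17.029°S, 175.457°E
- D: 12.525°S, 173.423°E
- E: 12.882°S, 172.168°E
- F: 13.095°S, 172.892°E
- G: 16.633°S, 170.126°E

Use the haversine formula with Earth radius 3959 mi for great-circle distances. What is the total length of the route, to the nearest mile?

1439 mi

Leg distances:
A→B: 268.9 mi  (cumulative 268.9 mi)
B→C: 385.1 mi  (cumulative 654.1 mi)
C→D: 339.6 mi  (cumulative 993.6 mi)
D→E: 88.1 mi  (cumulative 1081.8 mi)
E→F: 50.9 mi  (cumulative 1132.7 mi)
F→G: 306.4 mi  (cumulative 1439.1 mi)
Total route length ≈ 1439 mi.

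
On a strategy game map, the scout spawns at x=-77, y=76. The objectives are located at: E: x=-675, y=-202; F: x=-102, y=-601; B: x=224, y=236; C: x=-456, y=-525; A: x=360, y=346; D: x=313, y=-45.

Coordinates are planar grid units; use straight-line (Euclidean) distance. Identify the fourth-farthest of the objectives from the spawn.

Distances from the spawn (x=-77, y=76):
C: 710.5
F: 677.5
E: 659.5
A: 513.7
D: 408.3
B: 340.9
The fourth-farthest is A at 513.7.

A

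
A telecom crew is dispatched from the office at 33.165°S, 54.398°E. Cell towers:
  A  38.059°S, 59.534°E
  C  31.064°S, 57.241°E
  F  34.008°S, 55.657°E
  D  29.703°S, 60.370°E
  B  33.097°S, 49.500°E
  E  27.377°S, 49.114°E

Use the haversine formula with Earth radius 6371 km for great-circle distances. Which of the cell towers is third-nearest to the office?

B

Distance to each, sorted:
F: 149.6 km
C: 355.3 km
B: 456.1 km
D: 684.8 km
A: 715.1 km
E: 819.3 km
The third-nearest is B at 456.1 km.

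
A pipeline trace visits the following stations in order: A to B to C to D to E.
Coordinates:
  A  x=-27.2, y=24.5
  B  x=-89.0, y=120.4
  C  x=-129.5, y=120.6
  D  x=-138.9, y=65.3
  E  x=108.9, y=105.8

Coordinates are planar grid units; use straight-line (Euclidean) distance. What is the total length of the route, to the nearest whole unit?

Leg distances:
A→B: 114.1  (cumulative 114.1)
B→C: 40.5  (cumulative 154.6)
C→D: 56.1  (cumulative 210.7)
D→E: 251.1  (cumulative 461.8)
Total route length ≈ 462.

462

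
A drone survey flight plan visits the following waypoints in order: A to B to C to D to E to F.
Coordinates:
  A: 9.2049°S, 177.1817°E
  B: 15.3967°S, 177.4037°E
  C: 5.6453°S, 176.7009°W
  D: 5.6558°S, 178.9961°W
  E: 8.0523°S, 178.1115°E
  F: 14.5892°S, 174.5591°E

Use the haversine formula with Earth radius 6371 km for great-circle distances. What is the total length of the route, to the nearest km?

3443 km

Leg distances:
A→B: 688.9 km  (cumulative 688.9 km)
B→C: 1261.0 km  (cumulative 1949.9 km)
C→D: 254.0 km  (cumulative 2203.8 km)
D→E: 415.9 km  (cumulative 2619.7 km)
E→F: 823.5 km  (cumulative 3443.2 km)
Total route length ≈ 3443 km.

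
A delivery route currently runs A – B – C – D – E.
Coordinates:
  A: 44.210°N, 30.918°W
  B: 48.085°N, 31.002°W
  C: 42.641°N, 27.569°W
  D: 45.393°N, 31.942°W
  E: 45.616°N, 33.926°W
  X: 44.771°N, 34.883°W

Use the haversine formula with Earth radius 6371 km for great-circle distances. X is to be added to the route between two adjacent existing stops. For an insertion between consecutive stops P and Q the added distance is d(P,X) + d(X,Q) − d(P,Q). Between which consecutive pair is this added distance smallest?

between D and E

Added distance for inserting X between each consecutive pair:
A–B: 363.1 km
B–C: 445.0 km
C–D: 410.0 km
D–E: 204.7 km
Smallest added distance is 204.7 km, inserting between D and E.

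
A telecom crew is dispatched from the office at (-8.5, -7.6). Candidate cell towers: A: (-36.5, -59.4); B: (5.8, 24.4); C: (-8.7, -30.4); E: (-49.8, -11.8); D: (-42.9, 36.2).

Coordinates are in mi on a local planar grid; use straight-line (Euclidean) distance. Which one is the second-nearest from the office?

Distance to each, sorted:
C: 22.8 mi
B: 35.0 mi
E: 41.5 mi
D: 55.7 mi
A: 58.9 mi
The second-nearest is B at 35.0 mi.

B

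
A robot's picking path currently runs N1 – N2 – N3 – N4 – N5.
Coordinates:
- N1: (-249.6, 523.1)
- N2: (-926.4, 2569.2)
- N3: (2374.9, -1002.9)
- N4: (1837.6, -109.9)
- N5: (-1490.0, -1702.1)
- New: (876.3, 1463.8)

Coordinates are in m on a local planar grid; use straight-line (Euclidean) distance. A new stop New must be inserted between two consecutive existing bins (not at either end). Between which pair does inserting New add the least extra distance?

between N2 and N3

Added distance for inserting New between each consecutive pair:
N1–N2: 1426.7 m
N2–N3: 136.9 m
N3–N4: 3688.1 m
N4–N5: 2107.7 m
Smallest added distance is 136.9 m, inserting between N2 and N3.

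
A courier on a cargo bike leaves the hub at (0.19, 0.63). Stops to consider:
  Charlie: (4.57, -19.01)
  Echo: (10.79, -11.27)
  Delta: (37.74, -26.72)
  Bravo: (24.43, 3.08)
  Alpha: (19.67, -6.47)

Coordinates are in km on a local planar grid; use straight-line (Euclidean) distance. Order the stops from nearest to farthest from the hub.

Distance from the hub at (0.19, 0.63) to each:
Echo (10.79, -11.27): 15.9 km
Charlie (4.57, -19.01): 20.1 km
Alpha (19.67, -6.47): 20.7 km
Bravo (24.43, 3.08): 24.4 km
Delta (37.74, -26.72): 46.5 km

Echo, Charlie, Alpha, Bravo, Delta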